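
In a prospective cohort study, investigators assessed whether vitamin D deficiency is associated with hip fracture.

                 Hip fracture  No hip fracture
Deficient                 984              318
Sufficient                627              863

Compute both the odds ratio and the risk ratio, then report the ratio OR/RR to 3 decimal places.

Cells: a = 984, b = 318, c = 627, d = 863.
OR = (984·863)/(318·627) = 849192/199386 = 4.25904
Risk in exposed = 984/1302 = 0.75576; risk in unexposed = 627/1490 = 0.42081; RR = 1.79599
OR/RR = 4.25904 / 1.79599 = 2.37142
The outcome is not rare, so the OR lies further from 1 than the RR.

2.371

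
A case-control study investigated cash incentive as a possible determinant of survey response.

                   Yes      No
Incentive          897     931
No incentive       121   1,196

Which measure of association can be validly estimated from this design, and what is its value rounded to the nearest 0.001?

9.523

Cells: a = 897, b = 931, c = 121, d = 1196.
This is a case-control study: participants were sampled on outcome status, so risks in the source population cannot be estimated directly — relative risk is not valid here. The odds ratio is the appropriate measure.
OR = (a·d)/(b·c) = (897 × 1196) / (931 × 121) = 1072812 / 112651 = 9.52332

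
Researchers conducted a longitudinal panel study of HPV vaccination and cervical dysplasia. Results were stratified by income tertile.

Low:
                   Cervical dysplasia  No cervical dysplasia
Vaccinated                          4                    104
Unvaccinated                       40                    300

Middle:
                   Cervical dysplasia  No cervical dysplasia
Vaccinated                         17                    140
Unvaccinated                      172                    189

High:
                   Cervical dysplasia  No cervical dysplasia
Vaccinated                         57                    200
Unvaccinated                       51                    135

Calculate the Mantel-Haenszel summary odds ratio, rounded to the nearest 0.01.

0.33

OR_MH = Σ(aᵢdᵢ/nᵢ) / Σ(bᵢcᵢ/nᵢ), where nᵢ is the stratum total.
Stratum 1 (Low): n = 448; a·d/n = 4·300/448 = 2.6786; b·c/n = 104·40/448 = 9.2857
Stratum 2 (Middle): n = 518; a·d/n = 17·189/518 = 6.2027; b·c/n = 140·172/518 = 46.4865
Stratum 3 (High): n = 443; a·d/n = 57·135/443 = 17.3702; b·c/n = 200·51/443 = 23.0248
OR_MH = (2.6786 + 6.2027 + 17.3702) / (9.2857 + 46.4865 + 23.0248) = 26.2515 / 78.7970 = 0.33315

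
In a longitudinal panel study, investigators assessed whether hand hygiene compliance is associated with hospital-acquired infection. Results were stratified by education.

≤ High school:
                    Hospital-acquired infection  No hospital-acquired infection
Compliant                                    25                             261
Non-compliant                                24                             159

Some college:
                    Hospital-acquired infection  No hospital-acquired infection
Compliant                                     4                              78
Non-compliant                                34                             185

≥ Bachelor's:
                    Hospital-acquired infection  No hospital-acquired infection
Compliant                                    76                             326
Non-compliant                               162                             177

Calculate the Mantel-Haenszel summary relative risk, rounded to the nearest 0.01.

RR_MH = Σ(aᵢ·n₀ᵢ/nᵢ) / Σ(cᵢ·n₁ᵢ/nᵢ), with n₁ᵢ = aᵢ+bᵢ (exposed), n₀ᵢ = cᵢ+dᵢ (unexposed), nᵢ = n₁ᵢ+n₀ᵢ.
Stratum 1 (≤ High school): n₁ = 286, n₀ = 183, n = 469; a·n₀/n = 25·183/469 = 9.7548; c·n₁/n = 24·286/469 = 14.6354
Stratum 2 (Some college): n₁ = 82, n₀ = 219, n = 301; a·n₀/n = 4·219/301 = 2.9103; c·n₁/n = 34·82/301 = 9.2625
Stratum 3 (≥ Bachelor's): n₁ = 402, n₀ = 339, n = 741; a·n₀/n = 76·339/741 = 34.7692; c·n₁/n = 162·402/741 = 87.8866
RR_MH = (9.7548 + 2.9103 + 34.7692) / (14.6354 + 9.2625 + 87.8866) = 47.4343 / 111.7845 = 0.42434

0.42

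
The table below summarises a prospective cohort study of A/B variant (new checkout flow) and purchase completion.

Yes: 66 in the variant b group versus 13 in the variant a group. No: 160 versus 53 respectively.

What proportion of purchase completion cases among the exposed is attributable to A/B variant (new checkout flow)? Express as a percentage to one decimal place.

32.6

From the description: a = 66, b = 160, c = 13, d = 53.
Risk in exposed = 66/226 = 0.29204; risk in unexposed = 13/66 = 0.19697.
RR = 0.29204/0.19697 = 1.48264
AR% = (RR − 1)/RR × 100 = (1.48264 − 1)/1.48264 × 100 = 32.5528%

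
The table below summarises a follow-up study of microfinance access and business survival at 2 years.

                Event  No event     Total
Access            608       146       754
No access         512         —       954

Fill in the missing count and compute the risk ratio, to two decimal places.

The missing cell is in the unexposed row: 954 − 512 = 442.
So a = 608, b = 146, c = 512, d = 442.
RR = [a/(a+b)] / [c/(c+d)] = (608/754) / (512/954) = 0.80637/0.53669 = 1.50249

1.50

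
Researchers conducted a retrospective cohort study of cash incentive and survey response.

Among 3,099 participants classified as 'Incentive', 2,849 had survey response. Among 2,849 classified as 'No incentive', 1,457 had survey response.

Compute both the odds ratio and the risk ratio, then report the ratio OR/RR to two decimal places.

6.06

From the description: a = 2849, b = 250, c = 1457, d = 1392.
OR = (2849·1392)/(250·1457) = 3965808/364250 = 10.88760
Risk in exposed = 2849/3099 = 0.91933; risk in unexposed = 1457/2849 = 0.51141; RR = 1.79764
OR/RR = 10.88760 / 1.79764 = 6.05659
The outcome is not rare, so the OR lies further from 1 than the RR.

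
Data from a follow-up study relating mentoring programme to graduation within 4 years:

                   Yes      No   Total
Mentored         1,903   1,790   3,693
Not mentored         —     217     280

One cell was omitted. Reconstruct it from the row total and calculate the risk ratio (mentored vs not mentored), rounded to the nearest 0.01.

2.29

The missing cell is in the unexposed row: 280 − 217 = 63.
So a = 1903, b = 1790, c = 63, d = 217.
RR = [a/(a+b)] / [c/(c+d)] = (1903/3693) / (63/280) = 0.51530/0.22500 = 2.29022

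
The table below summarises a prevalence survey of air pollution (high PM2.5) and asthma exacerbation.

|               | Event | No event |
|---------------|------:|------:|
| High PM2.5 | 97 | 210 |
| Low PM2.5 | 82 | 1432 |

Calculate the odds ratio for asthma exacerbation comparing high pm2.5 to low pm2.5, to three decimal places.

Cells: a = 97, b = 210, c = 82, d = 1432.
OR = (a·d)/(b·c) = (97 × 1432) / (210 × 82) = 138904 / 17220 = 8.06643
The odds of asthma exacerbation are about 8.07 times as high in the high pm2.5 group.

8.066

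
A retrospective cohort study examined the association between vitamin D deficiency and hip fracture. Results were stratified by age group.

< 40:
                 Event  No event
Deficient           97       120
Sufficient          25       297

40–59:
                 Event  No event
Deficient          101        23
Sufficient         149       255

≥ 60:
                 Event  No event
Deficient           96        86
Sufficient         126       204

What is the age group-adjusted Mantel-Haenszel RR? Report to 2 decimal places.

2.19

RR_MH = Σ(aᵢ·n₀ᵢ/nᵢ) / Σ(cᵢ·n₁ᵢ/nᵢ), with n₁ᵢ = aᵢ+bᵢ (exposed), n₀ᵢ = cᵢ+dᵢ (unexposed), nᵢ = n₁ᵢ+n₀ᵢ.
Stratum 1 (< 40): n₁ = 217, n₀ = 322, n = 539; a·n₀/n = 97·322/539 = 57.9481; c·n₁/n = 25·217/539 = 10.0649
Stratum 2 (40–59): n₁ = 124, n₀ = 404, n = 528; a·n₀/n = 101·404/528 = 77.2803; c·n₁/n = 149·124/528 = 34.9924
Stratum 3 (≥ 60): n₁ = 182, n₀ = 330, n = 512; a·n₀/n = 96·330/512 = 61.8750; c·n₁/n = 126·182/512 = 44.7891
RR_MH = (57.9481 + 77.2803 + 61.8750) / (10.0649 + 34.9924 + 44.7891) = 197.1034 / 89.8464 = 2.19378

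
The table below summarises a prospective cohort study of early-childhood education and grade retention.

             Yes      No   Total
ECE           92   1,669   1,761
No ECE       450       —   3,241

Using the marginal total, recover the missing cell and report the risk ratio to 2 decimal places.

The missing cell is in the unexposed row: 3241 − 450 = 2791.
So a = 92, b = 1669, c = 450, d = 2791.
RR = [a/(a+b)] / [c/(c+d)] = (92/1761) / (450/3241) = 0.05224/0.13885 = 0.37627

0.38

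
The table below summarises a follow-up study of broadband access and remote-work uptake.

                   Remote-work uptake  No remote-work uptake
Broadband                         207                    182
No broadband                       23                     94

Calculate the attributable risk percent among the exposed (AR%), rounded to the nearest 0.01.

63.06

Cells: a = 207, b = 182, c = 23, d = 94.
Risk in exposed = 207/389 = 0.53213; risk in unexposed = 23/117 = 0.19658.
RR = 0.53213/0.19658 = 2.70694
AR% = (RR − 1)/RR × 100 = (2.70694 − 1)/2.70694 × 100 = 63.0579%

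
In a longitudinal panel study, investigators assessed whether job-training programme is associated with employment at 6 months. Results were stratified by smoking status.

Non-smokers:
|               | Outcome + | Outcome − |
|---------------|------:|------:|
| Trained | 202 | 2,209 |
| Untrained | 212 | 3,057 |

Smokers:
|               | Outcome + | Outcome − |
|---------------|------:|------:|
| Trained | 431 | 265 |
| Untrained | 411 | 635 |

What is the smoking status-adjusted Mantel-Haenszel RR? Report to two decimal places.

RR_MH = Σ(aᵢ·n₀ᵢ/nᵢ) / Σ(cᵢ·n₁ᵢ/nᵢ), with n₁ᵢ = aᵢ+bᵢ (exposed), n₀ᵢ = cᵢ+dᵢ (unexposed), nᵢ = n₁ᵢ+n₀ᵢ.
Stratum 1 (Non-smokers): n₁ = 2411, n₀ = 3269, n = 5680; a·n₀/n = 202·3269/5680 = 116.2567; c·n₁/n = 212·2411/5680 = 89.9880
Stratum 2 (Smokers): n₁ = 696, n₀ = 1046, n = 1742; a·n₀/n = 431·1046/1742 = 258.7979; c·n₁/n = 411·696/1742 = 164.2113
RR_MH = (116.2567 + 258.7979) / (89.9880 + 164.2113) = 375.0546 / 254.1993 = 1.47544

1.48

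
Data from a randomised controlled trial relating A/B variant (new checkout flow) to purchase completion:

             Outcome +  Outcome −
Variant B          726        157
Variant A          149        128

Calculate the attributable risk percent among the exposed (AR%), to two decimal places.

Cells: a = 726, b = 157, c = 149, d = 128.
Risk in exposed = 726/883 = 0.82220; risk in unexposed = 149/277 = 0.53791.
RR = 0.82220/0.53791 = 1.52851
AR% = (RR − 1)/RR × 100 = (1.52851 − 1)/1.52851 × 100 = 34.5770%

34.58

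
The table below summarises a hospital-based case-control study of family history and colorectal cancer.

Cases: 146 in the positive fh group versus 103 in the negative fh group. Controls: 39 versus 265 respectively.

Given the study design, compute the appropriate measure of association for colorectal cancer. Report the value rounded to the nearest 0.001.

From the description: a = 146, b = 39, c = 103, d = 265.
This is a hospital-based case-control study: participants were sampled on outcome status, so risks in the source population cannot be estimated directly — relative risk is not valid here. The odds ratio is the appropriate measure.
OR = (a·d)/(b·c) = (146 × 265) / (39 × 103) = 38690 / 4017 = 9.63157

9.632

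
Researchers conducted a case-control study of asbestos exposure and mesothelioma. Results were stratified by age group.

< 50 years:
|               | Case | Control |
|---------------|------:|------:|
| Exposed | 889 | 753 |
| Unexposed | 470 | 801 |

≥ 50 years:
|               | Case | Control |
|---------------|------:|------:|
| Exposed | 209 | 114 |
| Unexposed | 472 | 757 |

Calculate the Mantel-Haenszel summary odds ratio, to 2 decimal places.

2.22

OR_MH = Σ(aᵢdᵢ/nᵢ) / Σ(bᵢcᵢ/nᵢ), where nᵢ is the stratum total.
Stratum 1 (< 50 years): n = 2913; a·d/n = 889·801/2913 = 244.4521; b·c/n = 753·470/2913 = 121.4933
Stratum 2 (≥ 50 years): n = 1552; a·d/n = 209·757/1552 = 101.9414; b·c/n = 114·472/1552 = 34.6701
OR_MH = (244.4521 + 101.9414) / (121.4933 + 34.6701) = 346.3935 / 156.1634 = 2.21815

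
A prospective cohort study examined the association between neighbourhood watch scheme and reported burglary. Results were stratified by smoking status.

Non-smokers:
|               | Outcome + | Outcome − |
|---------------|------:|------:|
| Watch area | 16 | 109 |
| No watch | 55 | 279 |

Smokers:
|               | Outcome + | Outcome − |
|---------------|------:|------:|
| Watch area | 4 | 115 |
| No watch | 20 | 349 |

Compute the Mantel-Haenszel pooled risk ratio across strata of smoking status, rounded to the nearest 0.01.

RR_MH = Σ(aᵢ·n₀ᵢ/nᵢ) / Σ(cᵢ·n₁ᵢ/nᵢ), with n₁ᵢ = aᵢ+bᵢ (exposed), n₀ᵢ = cᵢ+dᵢ (unexposed), nᵢ = n₁ᵢ+n₀ᵢ.
Stratum 1 (Non-smokers): n₁ = 125, n₀ = 334, n = 459; a·n₀/n = 16·334/459 = 11.6427; c·n₁/n = 55·125/459 = 14.9782
Stratum 2 (Smokers): n₁ = 119, n₀ = 369, n = 488; a·n₀/n = 4·369/488 = 3.0246; c·n₁/n = 20·119/488 = 4.8770
RR_MH = (11.6427 + 3.0246) / (14.9782 + 4.8770) = 14.6673 / 19.8553 = 0.73871

0.74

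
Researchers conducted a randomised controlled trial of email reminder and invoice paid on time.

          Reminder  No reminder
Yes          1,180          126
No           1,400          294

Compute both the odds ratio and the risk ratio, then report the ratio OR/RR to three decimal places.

1.290

Reading the table with exposure as columns: a = 1180 (Reminder, case), b = 1400 (Reminder, non-case), c = 126 (No reminder, case), d = 294.
OR = (1180·294)/(1400·126) = 346920/176400 = 1.96667
Risk in exposed = 1180/2580 = 0.45736; risk in unexposed = 126/420 = 0.30000; RR = 1.52455
OR/RR = 1.96667 / 1.52455 = 1.29000
The outcome is not rare, so the OR lies further from 1 than the RR.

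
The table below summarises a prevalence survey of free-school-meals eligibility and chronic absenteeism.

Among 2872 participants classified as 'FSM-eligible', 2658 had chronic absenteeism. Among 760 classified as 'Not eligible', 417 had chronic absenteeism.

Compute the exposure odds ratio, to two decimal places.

10.22

From the description: a = 2658, b = 214, c = 417, d = 343.
OR = (a·d)/(b·c) = (2658 × 343) / (214 × 417) = 911694 / 89238 = 10.21643
The odds of chronic absenteeism are about 10.22 times as high in the fsm-eligible group.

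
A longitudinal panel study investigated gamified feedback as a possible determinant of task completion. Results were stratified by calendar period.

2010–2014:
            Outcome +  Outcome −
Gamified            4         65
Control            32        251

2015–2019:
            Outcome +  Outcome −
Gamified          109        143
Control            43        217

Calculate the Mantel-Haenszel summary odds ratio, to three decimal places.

2.737

OR_MH = Σ(aᵢdᵢ/nᵢ) / Σ(bᵢcᵢ/nᵢ), where nᵢ is the stratum total.
Stratum 1 (2010–2014): n = 352; a·d/n = 4·251/352 = 2.8523; b·c/n = 65·32/352 = 5.9091
Stratum 2 (2015–2019): n = 512; a·d/n = 109·217/512 = 46.1973; b·c/n = 143·43/512 = 12.0098
OR_MH = (2.8523 + 46.1973) / (5.9091 + 12.0098) = 49.0495 / 17.9189 = 2.73731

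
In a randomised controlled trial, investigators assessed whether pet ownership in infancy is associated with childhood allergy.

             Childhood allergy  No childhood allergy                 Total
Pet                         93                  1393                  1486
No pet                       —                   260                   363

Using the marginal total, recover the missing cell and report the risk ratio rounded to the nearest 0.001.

0.221

The missing cell is in the unexposed row: 363 − 260 = 103.
So a = 93, b = 1393, c = 103, d = 260.
RR = [a/(a+b)] / [c/(c+d)] = (93/1486) / (103/363) = 0.06258/0.28375 = 0.22056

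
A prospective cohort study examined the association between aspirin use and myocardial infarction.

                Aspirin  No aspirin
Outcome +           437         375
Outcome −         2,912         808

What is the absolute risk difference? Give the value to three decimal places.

Reading the table with exposure as columns: a = 437 (Aspirin, case), b = 2912 (Aspirin, non-case), c = 375 (No aspirin, case), d = 808.
Risk in exposed = 437/3349 = 0.130487; risk in unexposed = 375/1183 = 0.316991.
Risk difference = 0.130487 − 0.316991 = -0.186504

-0.187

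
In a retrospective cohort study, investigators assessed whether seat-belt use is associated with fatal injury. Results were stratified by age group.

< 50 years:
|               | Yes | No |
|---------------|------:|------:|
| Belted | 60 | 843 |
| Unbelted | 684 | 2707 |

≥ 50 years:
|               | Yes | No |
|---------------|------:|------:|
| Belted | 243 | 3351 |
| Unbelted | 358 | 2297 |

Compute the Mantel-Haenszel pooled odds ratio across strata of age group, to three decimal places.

0.390

OR_MH = Σ(aᵢdᵢ/nᵢ) / Σ(bᵢcᵢ/nᵢ), where nᵢ is the stratum total.
Stratum 1 (< 50 years): n = 4294; a·d/n = 60·2707/4294 = 37.8249; b·c/n = 843·684/4294 = 134.2832
Stratum 2 (≥ 50 years): n = 6249; a·d/n = 243·2297/6249 = 89.3217; b·c/n = 3351·358/6249 = 191.9760
OR_MH = (37.8249 + 89.3217) / (134.2832 + 191.9760) = 127.1465 / 326.2592 = 0.38971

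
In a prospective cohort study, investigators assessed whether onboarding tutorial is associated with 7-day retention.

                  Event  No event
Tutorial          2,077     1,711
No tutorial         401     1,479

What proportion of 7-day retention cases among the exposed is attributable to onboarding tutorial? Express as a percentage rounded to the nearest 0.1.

Cells: a = 2077, b = 1711, c = 401, d = 1479.
Risk in exposed = 2077/3788 = 0.54831; risk in unexposed = 401/1880 = 0.21330.
RR = 0.54831/0.21330 = 2.57063
AR% = (RR − 1)/RR × 100 = (2.57063 − 1)/2.57063 × 100 = 61.0991%

61.1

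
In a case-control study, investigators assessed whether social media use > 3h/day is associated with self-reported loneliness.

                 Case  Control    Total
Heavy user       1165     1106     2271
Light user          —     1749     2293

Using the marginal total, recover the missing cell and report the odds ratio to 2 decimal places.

3.39

The missing cell is in the unexposed row: 2293 − 1749 = 544.
So a = 1165, b = 1106, c = 544, d = 1749.
OR = (a·d)/(b·c) = (1165 × 1749) / (1106 × 544) = 2037585 / 601664 = 3.38658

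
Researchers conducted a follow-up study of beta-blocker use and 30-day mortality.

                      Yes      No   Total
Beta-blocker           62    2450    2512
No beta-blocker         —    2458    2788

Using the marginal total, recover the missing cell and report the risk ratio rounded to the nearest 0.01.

The missing cell is in the unexposed row: 2788 − 2458 = 330.
So a = 62, b = 2450, c = 330, d = 2458.
RR = [a/(a+b)] / [c/(c+d)] = (62/2512) / (330/2788) = 0.02468/0.11836 = 0.20852

0.21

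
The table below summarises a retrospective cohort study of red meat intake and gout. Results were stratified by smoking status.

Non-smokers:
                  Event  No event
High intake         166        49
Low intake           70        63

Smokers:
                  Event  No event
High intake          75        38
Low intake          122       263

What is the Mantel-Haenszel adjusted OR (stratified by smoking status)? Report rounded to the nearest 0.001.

3.635

OR_MH = Σ(aᵢdᵢ/nᵢ) / Σ(bᵢcᵢ/nᵢ), where nᵢ is the stratum total.
Stratum 1 (Non-smokers): n = 348; a·d/n = 166·63/348 = 30.0517; b·c/n = 49·70/348 = 9.8563
Stratum 2 (Smokers): n = 498; a·d/n = 75·263/498 = 39.6084; b·c/n = 38·122/498 = 9.3092
OR_MH = (30.0517 + 39.6084) / (9.8563 + 9.3092) = 69.6602 / 19.1656 = 3.63465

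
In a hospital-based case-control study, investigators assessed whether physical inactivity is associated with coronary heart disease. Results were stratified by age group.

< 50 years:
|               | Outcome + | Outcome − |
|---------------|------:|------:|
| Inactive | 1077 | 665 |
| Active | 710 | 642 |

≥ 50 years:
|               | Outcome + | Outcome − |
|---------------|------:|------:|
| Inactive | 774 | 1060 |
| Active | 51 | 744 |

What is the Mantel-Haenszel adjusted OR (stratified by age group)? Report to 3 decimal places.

2.555

OR_MH = Σ(aᵢdᵢ/nᵢ) / Σ(bᵢcᵢ/nᵢ), where nᵢ is the stratum total.
Stratum 1 (< 50 years): n = 3094; a·d/n = 1077·642/3094 = 223.4758; b·c/n = 665·710/3094 = 152.6018
Stratum 2 (≥ 50 years): n = 2629; a·d/n = 774·744/2629 = 219.0399; b·c/n = 1060·51/2629 = 20.5630
OR_MH = (223.4758 + 219.0399) / (152.6018 + 20.5630) = 442.5157 / 173.1648 = 2.55546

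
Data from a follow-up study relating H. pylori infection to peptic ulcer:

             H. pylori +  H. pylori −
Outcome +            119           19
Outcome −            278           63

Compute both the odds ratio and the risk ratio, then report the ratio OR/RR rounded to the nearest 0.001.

Reading the table with exposure as columns: a = 119 (H. pylori +, case), b = 278 (H. pylori +, non-case), c = 19 (H. pylori −, case), d = 63.
OR = (119·63)/(278·19) = 7497/5282 = 1.41935
Risk in exposed = 119/397 = 0.29975; risk in unexposed = 19/82 = 0.23171; RR = 1.29365
OR/RR = 1.41935 / 1.29365 = 1.09717
The outcome is not rare, so the OR lies further from 1 than the RR.

1.097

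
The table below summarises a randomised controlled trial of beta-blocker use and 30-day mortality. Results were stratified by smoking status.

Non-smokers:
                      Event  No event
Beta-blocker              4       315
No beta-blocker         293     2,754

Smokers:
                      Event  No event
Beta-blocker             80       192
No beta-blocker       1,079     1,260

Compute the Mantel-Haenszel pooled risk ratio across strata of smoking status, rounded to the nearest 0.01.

RR_MH = Σ(aᵢ·n₀ᵢ/nᵢ) / Σ(cᵢ·n₁ᵢ/nᵢ), with n₁ᵢ = aᵢ+bᵢ (exposed), n₀ᵢ = cᵢ+dᵢ (unexposed), nᵢ = n₁ᵢ+n₀ᵢ.
Stratum 1 (Non-smokers): n₁ = 319, n₀ = 3047, n = 3366; a·n₀/n = 4·3047/3366 = 3.6209; c·n₁/n = 293·319/3366 = 27.7680
Stratum 2 (Smokers): n₁ = 272, n₀ = 2339, n = 2611; a·n₀/n = 80·2339/2611 = 71.6660; c·n₁/n = 1079·272/2611 = 112.4044
RR_MH = (3.6209 + 71.6660) / (27.7680 + 112.4044) = 75.2869 / 140.1724 = 0.53710

0.54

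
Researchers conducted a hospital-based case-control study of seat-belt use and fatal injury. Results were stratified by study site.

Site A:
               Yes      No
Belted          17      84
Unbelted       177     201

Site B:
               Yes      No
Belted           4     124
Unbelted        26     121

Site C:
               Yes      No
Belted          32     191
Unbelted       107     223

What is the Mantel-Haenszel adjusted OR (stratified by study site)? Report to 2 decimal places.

OR_MH = Σ(aᵢdᵢ/nᵢ) / Σ(bᵢcᵢ/nᵢ), where nᵢ is the stratum total.
Stratum 1 (Site A): n = 479; a·d/n = 17·201/479 = 7.1336; b·c/n = 84·177/479 = 31.0397
Stratum 2 (Site B): n = 275; a·d/n = 4·121/275 = 1.7600; b·c/n = 124·26/275 = 11.7236
Stratum 3 (Site C): n = 553; a·d/n = 32·223/553 = 12.9042; b·c/n = 191·107/553 = 36.9566
OR_MH = (7.1336 + 1.7600 + 12.9042) / (31.0397 + 11.7236 + 36.9566) = 21.7978 / 79.7199 = 0.27343

0.27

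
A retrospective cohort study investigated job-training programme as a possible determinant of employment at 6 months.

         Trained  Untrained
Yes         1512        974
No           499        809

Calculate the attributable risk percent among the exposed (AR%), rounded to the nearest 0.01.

27.34

Reading the table with exposure as columns: a = 1512 (Trained, case), b = 499 (Trained, non-case), c = 974 (Untrained, case), d = 809.
Risk in exposed = 1512/2011 = 0.75186; risk in unexposed = 974/1783 = 0.54627.
RR = 0.75186/0.54627 = 1.37636
AR% = (RR − 1)/RR × 100 = (1.37636 − 1)/1.37636 × 100 = 27.3446%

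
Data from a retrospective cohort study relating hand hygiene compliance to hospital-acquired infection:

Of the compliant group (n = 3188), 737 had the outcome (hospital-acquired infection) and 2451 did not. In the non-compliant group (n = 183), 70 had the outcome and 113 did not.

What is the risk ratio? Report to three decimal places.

From the description: a = 737, b = 2451, c = 70, d = 113.
Risk in exposed = 737/3188 = 0.23118; risk in unexposed = 70/183 = 0.38251.
RR = 0.23118 / 0.38251 = 0.60437
The risk is 40% lower among the exposed than among the unexposed.

0.604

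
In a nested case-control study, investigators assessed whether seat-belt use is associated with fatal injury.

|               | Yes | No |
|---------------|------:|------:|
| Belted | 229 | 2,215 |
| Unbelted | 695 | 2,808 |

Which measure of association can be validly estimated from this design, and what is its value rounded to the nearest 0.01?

0.42

Cells: a = 229, b = 2215, c = 695, d = 2808.
This is a nested case-control study: participants were sampled on outcome status, so risks in the source population cannot be estimated directly — relative risk is not valid here. The odds ratio is the appropriate measure.
OR = (a·d)/(b·c) = (229 × 2808) / (2215 × 695) = 643032 / 1539425 = 0.41771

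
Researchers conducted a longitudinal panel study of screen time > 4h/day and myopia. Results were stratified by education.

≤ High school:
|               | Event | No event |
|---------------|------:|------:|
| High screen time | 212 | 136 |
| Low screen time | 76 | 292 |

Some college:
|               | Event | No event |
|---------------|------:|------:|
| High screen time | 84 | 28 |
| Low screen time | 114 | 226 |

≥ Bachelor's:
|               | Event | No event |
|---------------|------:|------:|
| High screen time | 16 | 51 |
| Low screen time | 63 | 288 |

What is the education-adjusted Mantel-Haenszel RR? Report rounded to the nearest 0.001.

RR_MH = Σ(aᵢ·n₀ᵢ/nᵢ) / Σ(cᵢ·n₁ᵢ/nᵢ), with n₁ᵢ = aᵢ+bᵢ (exposed), n₀ᵢ = cᵢ+dᵢ (unexposed), nᵢ = n₁ᵢ+n₀ᵢ.
Stratum 1 (≤ High school): n₁ = 348, n₀ = 368, n = 716; a·n₀/n = 212·368/716 = 108.9609; c·n₁/n = 76·348/716 = 36.9385
Stratum 2 (Some college): n₁ = 112, n₀ = 340, n = 452; a·n₀/n = 84·340/452 = 63.1858; c·n₁/n = 114·112/452 = 28.2478
Stratum 3 (≥ Bachelor's): n₁ = 67, n₀ = 351, n = 418; a·n₀/n = 16·351/418 = 13.4354; c·n₁/n = 63·67/418 = 10.0981
RR_MH = (108.9609 + 63.1858 + 13.4354) / (36.9385 + 28.2478 + 10.0981) = 185.5821 / 75.2844 = 2.46508

2.465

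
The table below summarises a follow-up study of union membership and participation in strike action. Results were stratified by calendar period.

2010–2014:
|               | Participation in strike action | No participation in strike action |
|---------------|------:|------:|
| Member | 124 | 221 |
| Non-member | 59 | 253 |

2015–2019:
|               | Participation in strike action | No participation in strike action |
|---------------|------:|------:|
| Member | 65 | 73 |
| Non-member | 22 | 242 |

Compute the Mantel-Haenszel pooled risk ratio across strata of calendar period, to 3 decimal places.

RR_MH = Σ(aᵢ·n₀ᵢ/nᵢ) / Σ(cᵢ·n₁ᵢ/nᵢ), with n₁ᵢ = aᵢ+bᵢ (exposed), n₀ᵢ = cᵢ+dᵢ (unexposed), nᵢ = n₁ᵢ+n₀ᵢ.
Stratum 1 (2010–2014): n₁ = 345, n₀ = 312, n = 657; a·n₀/n = 124·312/657 = 58.8858; c·n₁/n = 59·345/657 = 30.9817
Stratum 2 (2015–2019): n₁ = 138, n₀ = 264, n = 402; a·n₀/n = 65·264/402 = 42.6866; c·n₁/n = 22·138/402 = 7.5522
RR_MH = (58.8858 + 42.6866) / (30.9817 + 7.5522) = 101.5724 / 38.5340 = 2.63592

2.636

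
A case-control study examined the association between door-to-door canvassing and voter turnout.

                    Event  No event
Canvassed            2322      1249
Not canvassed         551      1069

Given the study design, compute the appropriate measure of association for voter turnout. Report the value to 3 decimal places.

3.607

Cells: a = 2322, b = 1249, c = 551, d = 1069.
This is a case-control study: participants were sampled on outcome status, so risks in the source population cannot be estimated directly — relative risk is not valid here. The odds ratio is the appropriate measure.
OR = (a·d)/(b·c) = (2322 × 1069) / (1249 × 551) = 2482218 / 688199 = 3.60683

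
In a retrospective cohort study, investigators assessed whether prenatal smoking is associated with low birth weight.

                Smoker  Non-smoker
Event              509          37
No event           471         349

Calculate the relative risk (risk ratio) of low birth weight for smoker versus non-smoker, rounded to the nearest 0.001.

5.418

Reading the table with exposure as columns: a = 509 (Smoker, case), b = 471 (Smoker, non-case), c = 37 (Non-smoker, case), d = 349.
Risk in exposed = 509/980 = 0.51939; risk in unexposed = 37/386 = 0.09585.
RR = 0.51939 / 0.09585 = 5.41848
The risk among the exposed is 5.42 times that among the unexposed.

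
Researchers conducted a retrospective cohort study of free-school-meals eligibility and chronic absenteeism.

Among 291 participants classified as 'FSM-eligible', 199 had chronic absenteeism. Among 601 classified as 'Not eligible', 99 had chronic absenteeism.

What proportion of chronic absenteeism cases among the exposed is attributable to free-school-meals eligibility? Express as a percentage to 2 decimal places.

75.91

From the description: a = 199, b = 92, c = 99, d = 502.
Risk in exposed = 199/291 = 0.68385; risk in unexposed = 99/601 = 0.16473.
RR = 0.68385/0.16473 = 4.15145
AR% = (RR − 1)/RR × 100 = (4.15145 − 1)/4.15145 × 100 = 75.9120%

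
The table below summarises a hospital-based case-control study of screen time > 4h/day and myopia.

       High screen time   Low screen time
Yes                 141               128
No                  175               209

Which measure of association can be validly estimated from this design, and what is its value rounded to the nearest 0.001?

1.316

Reading the table with exposure as columns: a = 141 (High screen time, case), b = 175 (High screen time, non-case), c = 128 (Low screen time, case), d = 209.
This is a hospital-based case-control study: participants were sampled on outcome status, so risks in the source population cannot be estimated directly — relative risk is not valid here. The odds ratio is the appropriate measure.
OR = (a·d)/(b·c) = (141 × 209) / (175 × 128) = 29469 / 22400 = 1.31558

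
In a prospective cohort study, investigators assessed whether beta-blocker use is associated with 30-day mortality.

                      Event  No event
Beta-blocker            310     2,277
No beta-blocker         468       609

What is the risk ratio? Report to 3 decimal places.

Cells: a = 310, b = 2277, c = 468, d = 609.
Risk in exposed = 310/2587 = 0.11983; risk in unexposed = 468/1077 = 0.43454.
RR = 0.11983 / 0.43454 = 0.27576
The risk is 72% lower among the exposed than among the unexposed.

0.276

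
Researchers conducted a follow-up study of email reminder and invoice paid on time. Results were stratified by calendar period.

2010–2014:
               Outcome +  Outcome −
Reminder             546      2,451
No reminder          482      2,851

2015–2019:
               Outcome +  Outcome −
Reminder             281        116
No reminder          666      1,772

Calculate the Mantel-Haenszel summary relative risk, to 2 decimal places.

RR_MH = Σ(aᵢ·n₀ᵢ/nᵢ) / Σ(cᵢ·n₁ᵢ/nᵢ), with n₁ᵢ = aᵢ+bᵢ (exposed), n₀ᵢ = cᵢ+dᵢ (unexposed), nᵢ = n₁ᵢ+n₀ᵢ.
Stratum 1 (2010–2014): n₁ = 2997, n₀ = 3333, n = 6330; a·n₀/n = 546·3333/6330 = 287.4910; c·n₁/n = 482·2997/6330 = 228.2076
Stratum 2 (2015–2019): n₁ = 397, n₀ = 2438, n = 2835; a·n₀/n = 281·2438/2835 = 241.6501; c·n₁/n = 666·397/2835 = 93.2635
RR_MH = (287.4910 + 241.6501) / (228.2076 + 93.2635) = 529.1411 / 321.4711 = 1.64600

1.65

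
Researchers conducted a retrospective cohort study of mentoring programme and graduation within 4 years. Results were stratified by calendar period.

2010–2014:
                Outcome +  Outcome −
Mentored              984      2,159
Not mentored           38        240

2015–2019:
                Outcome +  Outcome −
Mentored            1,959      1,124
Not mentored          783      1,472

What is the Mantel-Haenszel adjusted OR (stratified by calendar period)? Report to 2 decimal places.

OR_MH = Σ(aᵢdᵢ/nᵢ) / Σ(bᵢcᵢ/nᵢ), where nᵢ is the stratum total.
Stratum 1 (2010–2014): n = 3421; a·d/n = 984·240/3421 = 69.0324; b·c/n = 2159·38/3421 = 23.9819
Stratum 2 (2015–2019): n = 5338; a·d/n = 1959·1472/5338 = 540.2113; b·c/n = 1124·783/5338 = 164.8730
OR_MH = (69.0324 + 540.2113) / (23.9819 + 164.8730) = 609.2438 / 188.8549 = 3.22599

3.23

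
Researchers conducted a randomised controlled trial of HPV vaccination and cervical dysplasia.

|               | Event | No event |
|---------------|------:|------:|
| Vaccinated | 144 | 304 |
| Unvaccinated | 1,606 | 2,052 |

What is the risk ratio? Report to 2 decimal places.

Cells: a = 144, b = 304, c = 1606, d = 2052.
Risk in exposed = 144/448 = 0.32143; risk in unexposed = 1606/3658 = 0.43904.
RR = 0.32143 / 0.43904 = 0.73212
The risk is 27% lower among the exposed than among the unexposed.

0.73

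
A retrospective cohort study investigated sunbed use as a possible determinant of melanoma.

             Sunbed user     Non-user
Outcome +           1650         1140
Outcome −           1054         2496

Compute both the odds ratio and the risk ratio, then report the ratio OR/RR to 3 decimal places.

Reading the table with exposure as columns: a = 1650 (Sunbed user, case), b = 1054 (Sunbed user, non-case), c = 1140 (Non-user, case), d = 2496.
OR = (1650·2496)/(1054·1140) = 4118400/1201560 = 3.42754
Risk in exposed = 1650/2704 = 0.61021; risk in unexposed = 1140/3636 = 0.31353; RR = 1.94624
OR/RR = 3.42754 / 1.94624 = 1.76111
The outcome is not rare, so the OR lies further from 1 than the RR.

1.761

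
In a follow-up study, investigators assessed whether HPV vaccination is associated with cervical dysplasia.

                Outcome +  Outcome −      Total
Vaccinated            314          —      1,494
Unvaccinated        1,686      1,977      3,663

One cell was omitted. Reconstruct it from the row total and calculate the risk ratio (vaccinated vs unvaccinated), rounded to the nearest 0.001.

0.457

The missing cell is in the exposed row: 1494 − 314 = 1180.
So a = 314, b = 1180, c = 1686, d = 1977.
RR = [a/(a+b)] / [c/(c+d)] = (314/1494) / (1686/3663) = 0.21017/0.46028 = 0.45662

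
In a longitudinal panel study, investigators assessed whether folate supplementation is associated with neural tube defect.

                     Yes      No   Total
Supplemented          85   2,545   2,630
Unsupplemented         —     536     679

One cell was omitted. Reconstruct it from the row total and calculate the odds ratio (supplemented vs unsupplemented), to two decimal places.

The missing cell is in the unexposed row: 679 − 536 = 143.
So a = 85, b = 2545, c = 143, d = 536.
OR = (a·d)/(b·c) = (85 × 536) / (2545 × 143) = 45560 / 363935 = 0.12519

0.13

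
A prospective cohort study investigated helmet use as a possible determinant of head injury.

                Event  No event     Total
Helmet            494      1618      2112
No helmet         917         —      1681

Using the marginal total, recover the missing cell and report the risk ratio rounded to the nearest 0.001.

The missing cell is in the unexposed row: 1681 − 917 = 764.
So a = 494, b = 1618, c = 917, d = 764.
RR = [a/(a+b)] / [c/(c+d)] = (494/2112) / (917/1681) = 0.23390/0.54551 = 0.42878

0.429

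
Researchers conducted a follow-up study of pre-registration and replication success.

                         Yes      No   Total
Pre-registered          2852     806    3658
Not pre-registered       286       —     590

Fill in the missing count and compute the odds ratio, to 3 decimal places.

3.761

The missing cell is in the unexposed row: 590 − 286 = 304.
So a = 2852, b = 806, c = 286, d = 304.
OR = (a·d)/(b·c) = (2852 × 304) / (806 × 286) = 867008 / 230516 = 3.76116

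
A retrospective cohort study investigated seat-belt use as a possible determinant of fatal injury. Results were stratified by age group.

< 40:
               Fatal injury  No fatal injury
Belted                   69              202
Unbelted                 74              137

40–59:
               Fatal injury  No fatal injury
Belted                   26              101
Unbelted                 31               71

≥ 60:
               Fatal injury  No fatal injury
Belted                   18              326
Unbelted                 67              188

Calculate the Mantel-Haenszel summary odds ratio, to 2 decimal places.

OR_MH = Σ(aᵢdᵢ/nᵢ) / Σ(bᵢcᵢ/nᵢ), where nᵢ is the stratum total.
Stratum 1 (< 40): n = 482; a·d/n = 69·137/482 = 19.6120; b·c/n = 202·74/482 = 31.0124
Stratum 2 (40–59): n = 229; a·d/n = 26·71/229 = 8.0611; b·c/n = 101·31/229 = 13.6725
Stratum 3 (≥ 60): n = 599; a·d/n = 18·188/599 = 5.6494; b·c/n = 326·67/599 = 36.4641
OR_MH = (19.6120 + 8.0611 + 5.6494) / (31.0124 + 13.6725 + 36.4641) = 33.3226 / 81.1490 = 0.41063

0.41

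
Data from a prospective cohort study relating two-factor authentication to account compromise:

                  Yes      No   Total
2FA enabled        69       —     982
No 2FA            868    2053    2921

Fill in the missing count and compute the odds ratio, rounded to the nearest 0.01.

0.18

The missing cell is in the exposed row: 982 − 69 = 913.
So a = 69, b = 913, c = 868, d = 2053.
OR = (a·d)/(b·c) = (69 × 2053) / (913 × 868) = 141657 / 792484 = 0.17875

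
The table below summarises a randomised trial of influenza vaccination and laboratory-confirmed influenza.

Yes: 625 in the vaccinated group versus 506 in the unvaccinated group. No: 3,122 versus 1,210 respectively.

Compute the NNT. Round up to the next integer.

8

Risk in treated group = 625/3747 = 0.16680; risk in control = 506/1716 = 0.29487.
Absolute risk reduction = 0.29487 − 0.16680 = 0.12807
NNT = 1 / ARR = 1 / 0.12807 = 7.808 → round up → 8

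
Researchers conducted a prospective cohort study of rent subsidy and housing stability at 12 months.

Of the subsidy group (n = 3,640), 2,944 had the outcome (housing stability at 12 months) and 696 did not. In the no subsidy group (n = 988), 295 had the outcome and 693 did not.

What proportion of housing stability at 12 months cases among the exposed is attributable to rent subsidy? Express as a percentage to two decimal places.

63.08

From the description: a = 2944, b = 696, c = 295, d = 693.
Risk in exposed = 2944/3640 = 0.80879; risk in unexposed = 295/988 = 0.29858.
RR = 0.80879/0.29858 = 2.70877
AR% = (RR − 1)/RR × 100 = (2.70877 − 1)/2.70877 × 100 = 63.0828%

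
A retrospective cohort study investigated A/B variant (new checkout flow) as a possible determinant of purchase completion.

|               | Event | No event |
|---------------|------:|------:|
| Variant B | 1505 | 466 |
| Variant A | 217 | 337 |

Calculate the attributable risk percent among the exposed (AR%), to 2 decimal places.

Cells: a = 1505, b = 466, c = 217, d = 337.
Risk in exposed = 1505/1971 = 0.76357; risk in unexposed = 217/554 = 0.39170.
RR = 0.76357/0.39170 = 1.94940
AR% = (RR − 1)/RR × 100 = (1.94940 − 1)/1.94940 × 100 = 48.7020%

48.70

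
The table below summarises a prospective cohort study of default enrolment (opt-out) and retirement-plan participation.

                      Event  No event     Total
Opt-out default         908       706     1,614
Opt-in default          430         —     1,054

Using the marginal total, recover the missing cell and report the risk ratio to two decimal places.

1.38

The missing cell is in the unexposed row: 1054 − 430 = 624.
So a = 908, b = 706, c = 430, d = 624.
RR = [a/(a+b)] / [c/(c+d)] = (908/1614) / (430/1054) = 0.56258/0.40797 = 1.37897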